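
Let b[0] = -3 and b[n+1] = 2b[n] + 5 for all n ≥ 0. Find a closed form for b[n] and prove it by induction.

Claim: b[n] = 2^{n+1} − 5.

Base case: b[0] = -3, and 2^{0+1} − 5 = 2 − 5 = -3.
Assume b[j] = 2^{j+1} − 5 for some j ≥ 0.
Then b[j+1] = 2b[j] + 5 = 2·(2^{j+1} − 5) + 5 = 2^{j+2} − 10 + 5 = 2^{j+2} − 5.
By induction, b[n] = 2^{n+1} − 5 for all n ≥ 0.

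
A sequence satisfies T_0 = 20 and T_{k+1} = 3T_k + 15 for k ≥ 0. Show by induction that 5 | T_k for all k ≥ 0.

Base case: T_0 = 20 = 5·4, so 5 | T_0.
Assume 5 | T_m, so T_m = 5t for some integer t.
Then T_{m+1} = 3T_m + 15 = 3·(5t) + 15 = 5(3t + 3), so 5 | T_{m+1}.
By induction, 5 | T_k for all k ≥ 0.

5 | T_k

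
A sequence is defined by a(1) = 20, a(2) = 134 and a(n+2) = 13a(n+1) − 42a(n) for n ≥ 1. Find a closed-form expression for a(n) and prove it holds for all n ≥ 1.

Claim: a(n) = 2·7^n + 6^n.

Base cases: a(1) = 20 and 2·7^1 + 6^1 = 20; a(2) = 134 and 2·7^2 + 6^2 = 134.
Assume a(i) = 2·7^i + 6^i for all 1 ≤ i ≤ j, where j ≥ 2.
Then a(j+1) = 13a(j) − 42a(j−1) = 13·(2·7^j + 6^j) − 42·(2·7^{j−1} + 6^{j−1}) = 2·(13·7 − 42)7^{j−1} + (13·6 − 42)6^{j−1} = 98·7^{j−1} + 36·6^{j−1} = 2·7^{j+1} + 6^{j+1}.
So the formula holds for j+1, and by strong induction a(n) = 2·7^n + 6^n for all n ≥ 1.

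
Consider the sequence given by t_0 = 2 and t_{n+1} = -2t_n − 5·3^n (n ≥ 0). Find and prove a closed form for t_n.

Claim: t_n = 3·(-2)^n − 3^n.

Base case: t_0 = 2, and 3·(-2)^0 − 3^0 = 3 − 1 = 2.
Assume t_m = 3·(-2)^m − 3^m for some m ≥ 0.
Then t_{m+1} = -2t_m − 5·3^m = -2·(3·(-2)^m − 3^m) − 5·3^m = 3·(-2)^{m+1} + 2·3^m − 5·3^m = 3·(-2)^{m+1} − 3·3^m = 3·(-2)^{m+1} − 3^{m+1}.
So the formula holds for m+1, and by induction t_n = 3·(-2)^n − 3^n for all n ≥ 0.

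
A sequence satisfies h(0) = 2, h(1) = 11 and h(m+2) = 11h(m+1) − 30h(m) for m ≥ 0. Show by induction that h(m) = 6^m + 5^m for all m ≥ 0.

Base cases: h(0) = 2 and 6^0 + 5^0 = 2; h(1) = 11 and 6^1 + 5^1 = 11.
Assume h(i) = 6^i + 5^i for all 0 ≤ i ≤ j, where j ≥ 1.
Then h(j+1) = 11h(j) − 30h(j−1) = 11·(6^j + 5^j) − 30·(6^{j−1} + 5^{j−1}) = (11·6 − 30)6^{j−1} + (11·5 − 30)5^{j−1} = 36·6^{j−1} + 25·5^{j−1} = 6^{j+1} + 5^{j+1}.
Hence h(m) = 6^m + 5^m for every m ≥ 0, by strong induction.

h(m) = 6^m + 5^m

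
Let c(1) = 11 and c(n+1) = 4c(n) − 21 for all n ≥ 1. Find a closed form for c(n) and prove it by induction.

Claim: c(n) = 4^n + 7.

Base case: c(1) = 11, and 4^1 + 7 = 4 + 7 = 11.
Assume c(j) = 4^j + 7 for some j ≥ 1.
Then c(j+1) = 4c(j) − 21 = 4·(4^j + 7) − 21 = 4^{j+1} + 28 − 21 = 4^{j+1} + 7.
This completes the inductive step, so c(n) = 4^n + 7 for all n ≥ 1.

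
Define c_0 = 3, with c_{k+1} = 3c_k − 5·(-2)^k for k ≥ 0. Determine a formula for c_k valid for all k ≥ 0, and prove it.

Claim: c_k = 2·3^k + (-2)^k.

Base case: c_0 = 3, and 2·3^0 + (-2)^0 = 2 + 1 = 3.
Assume c_m = 2·3^m + (-2)^m for some m ≥ 0.
Then c_{m+1} = 3c_m − 5·(-2)^m = 3·(2·3^m + (-2)^m) − 5·(-2)^m = 2·3^{m+1} + 3·(-2)^m − 5·(-2)^m = 2·3^{m+1} − 2·(-2)^m = 2·3^{m+1} + (-2)^{m+1}.
Hence c_k = 2·3^k + (-2)^k for every k ≥ 0, by induction.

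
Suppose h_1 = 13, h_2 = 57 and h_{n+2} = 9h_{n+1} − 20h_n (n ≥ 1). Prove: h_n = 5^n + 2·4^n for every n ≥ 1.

Base cases: h_1 = 13 and 5^1 + 2·4^1 = 13; h_2 = 57 and 5^2 + 2·4^2 = 57.
Assume h_j = 5^j + 2·4^j for all 1 ≤ j ≤ r, where r ≥ 2.
Then h_{r+1} = 9h_r − 20h_{r−1} = 9·(5^r + 2·4^r) − 20·(5^{r−1} + 2·4^{r−1}) = (9·5 − 20)5^{r−1} + 2·(9·4 − 20)4^{r−1} = 25·5^{r−1} + 32·4^{r−1} = 5^{r+1} + 2·4^{r+1}.
Hence h_n = 5^n + 2·4^n for every n ≥ 1, by strong induction.

h_n = 5^n + 2·4^n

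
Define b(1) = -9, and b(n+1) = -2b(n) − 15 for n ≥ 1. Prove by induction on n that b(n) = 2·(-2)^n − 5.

Base case: b(1) = -9, and 2·(-2)^1 − 5 = -4 − 5 = -9.
Assume b(m) = 2·(-2)^m − 5 for some m ≥ 1.
Then b(m+1) = -2b(m) − 15 = -2·(2·(-2)^m − 5) − 15 = -4·(-2)^m + 10 − 15 = 2·(-2)^{m+1} − 5.
By induction, b(n) = 2·(-2)^n − 5 for all n ≥ 1.

b(n) = 2·(-2)^n − 5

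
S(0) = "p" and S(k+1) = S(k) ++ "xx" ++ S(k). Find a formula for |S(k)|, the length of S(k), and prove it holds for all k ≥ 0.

Claim: |S(k)| = 3·2^k − 2.

Base case: |S(0)| = 1, and 3·2^0 − 2 = 1.
Assume |S(r)| = 3·2^r − 2.
Then |S(r+1)| = |S(r)| + 2 + |S(r)| = 2|S(r)| + 2 = 2(3·2^r − 2) + 2 = 3·2^{r+1} − 4 + 2 = 3·2^{r+1} − 2.
By induction, |S(k)| = 3·2^k − 2 for all k ≥ 0.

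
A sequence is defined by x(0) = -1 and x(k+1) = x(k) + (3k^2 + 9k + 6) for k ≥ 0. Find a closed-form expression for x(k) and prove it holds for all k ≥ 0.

Claim: x(k) = k^3 + 3k^2 + 2k − 1.

Base case: x(0) = -1, and 0^3 + 3·0^2 + 2·0 − 1 = -1.
Assume x(j) = j^3 + 3j^2 + 2j − 1.
Then x(j+1) = x(j) + (3j^2 + 9j + 6) = (j^3 + 3j^2 + 2j − 1) + (3j^2 + 9j + 6) = j^3 + 6j^2 + 11j + 5,
and (j+1)^3 + 3·(j+1)^2 + 2·(j+1) − 1 = j^3 + 6j^2 + 11j + 5.
Hence x(k) = k^3 + 3k^2 + 2k − 1 for every k ≥ 0, by induction.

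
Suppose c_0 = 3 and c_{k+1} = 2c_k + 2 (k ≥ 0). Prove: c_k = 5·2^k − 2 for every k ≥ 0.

Base case: c_0 = 3, and 5·2^0 − 2 = 5 − 2 = 3.
Assume c_m = 5·2^m − 2 for some m ≥ 0.
Then c_{m+1} = 2c_m + 2 = 2·(5·2^m − 2) + 2 = 10·2^m − 4 + 2 = 5·2^{m+1} − 2.
Hence c_k = 5·2^k − 2 for every k ≥ 0, by induction.

c_k = 5·2^k − 2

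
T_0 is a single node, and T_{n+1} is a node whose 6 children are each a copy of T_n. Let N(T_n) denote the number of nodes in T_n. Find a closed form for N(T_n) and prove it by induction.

Claim: N(T_n) = (6^{n+1} − 1)/5.

Base case: N(T_0) = 1, and (6^{0+1} − 1)/5 = 1.
Assume N(T_k) = (6^{k+1} − 1)/5.
Then N(T_{k+1}) = 1 + 6N(T_k) = 1 + 6·(6^{k+1} − 1)/5 = 1 + (6^{k+2} − 6)/5 = (5 + 6^{k+2} − 6)/5 = (6^{k+2} − 1)/5.
This completes the inductive step, so N(T_n) = (6^{n+1} − 1)/5 for all n ≥ 0.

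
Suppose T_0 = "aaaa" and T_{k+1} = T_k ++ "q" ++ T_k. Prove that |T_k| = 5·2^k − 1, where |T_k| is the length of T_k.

Base case: |T_0| = 4, and 5·2^0 − 1 = 4.
Assume |T_j| = 5·2^j − 1.
Then |T_{j+1}| = |T_j| + 1 + |T_j| = 2|T_j| + 1 = 2(5·2^j − 1) + 1 = 5·2^{j+1} − 2 + 1 = 5·2^{j+1} − 1.
Hence |T_k| = 5·2^k − 1 for every k ≥ 0, by induction.

|T_k| = 5·2^k − 1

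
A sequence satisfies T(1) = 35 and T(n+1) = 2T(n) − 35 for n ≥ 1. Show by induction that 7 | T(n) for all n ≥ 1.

Base case: T(1) = 35 = 7·5, so 7 | T(1).
Assume 7 | T(m), so T(m) = 7t for some integer t.
Then T(m+1) = 2T(m) − 35 = 2·(7t) − 35 = 7(2t − 5), so 7 | T(m+1).
By induction, 7 | T(n) for all n ≥ 1.

7 | T(n)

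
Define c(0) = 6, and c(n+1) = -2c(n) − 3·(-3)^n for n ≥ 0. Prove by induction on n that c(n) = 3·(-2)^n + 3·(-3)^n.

Base case: c(0) = 6, and 3·(-2)^0 + 3·(-3)^0 = 3 + 3 = 6.
Assume c(m) = 3·(-2)^m + 3·(-3)^m for some m ≥ 0.
Then c(m+1) = -2c(m) − 3·(-3)^m = -2·(3·(-2)^m + 3·(-3)^m) − 3·(-3)^m = 3·(-2)^{m+1} − 6·(-3)^m − 3·(-3)^m = 3·(-2)^{m+1} − 9·(-3)^m = 3·(-2)^{m+1} + 3·(-3)^{m+1}.
By induction, c(n) = 3·(-2)^n + 3·(-3)^n for all n ≥ 0.

c(n) = 3·(-2)^n + 3·(-3)^n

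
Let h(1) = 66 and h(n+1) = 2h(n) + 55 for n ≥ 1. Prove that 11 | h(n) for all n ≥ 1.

Base case: h(1) = 66 = 11·6, so 11 | h(1).
Assume 11 | h(r), so h(r) = 11t for some integer t.
Then h(r+1) = 2h(r) + 55 = 2·(11t) + 55 = 11(2t + 5), so 11 | h(r+1).
Hence 11 | h(n) for every n ≥ 1, by induction.

11 | h(n)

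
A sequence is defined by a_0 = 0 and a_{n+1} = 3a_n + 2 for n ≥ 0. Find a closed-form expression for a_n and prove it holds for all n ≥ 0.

Claim: a_n = 3^n − 1.

Base case: a_0 = 0, and 3^0 − 1 = 1 − 1 = 0.
Assume a_j = 3^j − 1 for some j ≥ 0.
Then a_{j+1} = 3a_j + 2 = 3·(3^j − 1) + 2 = 3^{j+1} − 3 + 2 = 3^{j+1} − 1.
Hence a_n = 3^n − 1 for every n ≥ 0, by induction.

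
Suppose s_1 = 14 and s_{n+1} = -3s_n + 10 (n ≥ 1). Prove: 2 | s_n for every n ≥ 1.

Base case: s_1 = 14 = 2·7, so 2 | s_1.
Assume 2 | s_m, so s_m = 2t for some integer t.
Then s_{m+1} = -3s_m + 10 = -3·(2t) + 10 = 2(-3t + 5), so 2 | s_{m+1}.
This completes the inductive step, so 2 | s_n for all n ≥ 1.

2 | s_n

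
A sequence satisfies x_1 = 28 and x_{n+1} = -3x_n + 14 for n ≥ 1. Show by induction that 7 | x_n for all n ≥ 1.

Base case: x_1 = 28 = 7·4, so 7 | x_1.
Assume 7 | x_m, so x_m = 7t for some integer t.
Then x_{m+1} = -3x_m + 14 = -3·(7t) + 14 = 7(-3t + 2), so 7 | x_{m+1}.
So the property holds for m+1, and by induction 7 | x_n for all n ≥ 1.

7 | x_n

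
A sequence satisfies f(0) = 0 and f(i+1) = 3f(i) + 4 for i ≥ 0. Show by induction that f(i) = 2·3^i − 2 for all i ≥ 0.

Base case: f(0) = 0, and 2·3^0 − 2 = 2 − 2 = 0.
Assume f(r) = 2·3^r − 2 for some r ≥ 0.
Then f(r+1) = 3f(r) + 4 = 3·(2·3^r − 2) + 4 = 6·3^r − 6 + 4 = 2·3^{r+1} − 2.
By induction, f(i) = 2·3^i − 2 for all i ≥ 0.

f(i) = 2·3^i − 2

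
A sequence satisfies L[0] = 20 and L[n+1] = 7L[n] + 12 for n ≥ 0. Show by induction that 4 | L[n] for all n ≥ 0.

Base case: L[0] = 20 = 4·5, so 4 | L[0].
Assume 4 | L[k], so L[k] = 4t for some integer t.
Then L[k+1] = 7L[k] + 12 = 7·(4t) + 12 = 4(7t + 3), so 4 | L[k+1].
By induction, 4 | L[n] for all n ≥ 0.

4 | L[n]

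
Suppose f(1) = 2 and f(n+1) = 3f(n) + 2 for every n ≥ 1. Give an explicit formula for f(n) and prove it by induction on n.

Claim: f(n) = 3^n − 1.

Base case: f(1) = 2, and 3^1 − 1 = 3 − 1 = 2.
Assume f(k) = 3^k − 1 for some k ≥ 1.
Then f(k+1) = 3f(k) + 2 = 3·(3^k − 1) + 2 = 3^{k+1} − 3 + 2 = 3^{k+1} − 1.
Hence f(n) = 3^n − 1 for every n ≥ 1, by induction.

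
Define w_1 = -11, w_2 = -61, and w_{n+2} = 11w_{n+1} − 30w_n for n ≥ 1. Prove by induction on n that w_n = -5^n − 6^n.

Base cases: w_1 = -11 and -5^1 − 6^1 = -11; w_2 = -61 and -5^2 − 6^2 = -61.
Assume w_j = -5^j − 6^j for all 1 ≤ j ≤ r, where r ≥ 2.
Then w_{r+1} = 11w_r − 30w_{r−1} = 11·(-5^r − 6^r) − 30·(-5^{r−1} − 6^{r−1}) = -(11·5 − 30)5^{r−1} − (11·6 − 30)6^{r−1} = -25·5^{r−1} − 36·6^{r−1} = -5^{r+1} − 6^{r+1}.
By strong induction, w_n = -5^n − 6^n for all n ≥ 1.

w_n = -5^n − 6^n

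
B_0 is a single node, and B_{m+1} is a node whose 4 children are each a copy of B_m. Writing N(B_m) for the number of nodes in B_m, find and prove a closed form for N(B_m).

Claim: N(B_m) = (4^{m+1} − 1)/3.

Base case: N(B_0) = 1, and (4^{0+1} − 1)/3 = 1.
Assume N(B_r) = (4^{r+1} − 1)/3.
Then N(B_{r+1}) = 1 + 4N(B_r) = 1 + 4·(4^{r+1} − 1)/3 = 1 + (4^{r+2} − 4)/3 = (3 + 4^{r+2} − 4)/3 = (4^{r+2} − 1)/3.
Hence N(B_m) = (4^{m+1} − 1)/3 for every m ≥ 0, by induction.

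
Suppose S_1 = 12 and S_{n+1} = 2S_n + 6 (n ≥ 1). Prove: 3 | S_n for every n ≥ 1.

Base case: S_1 = 12 = 3·4, so 3 | S_1.
Assume 3 | S_j, so S_j = 3t for some integer t.
Then S_{j+1} = 2S_j + 6 = 2·(3t) + 6 = 3(2t + 2), so 3 | S_{j+1}.
Hence 3 | S_n for every n ≥ 1, by induction.

3 | S_n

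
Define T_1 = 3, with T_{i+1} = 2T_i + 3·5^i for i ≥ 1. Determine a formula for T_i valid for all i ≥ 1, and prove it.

Claim: T_i = -2^i + 5^i.

Base case: T_1 = 3, and -2^1 + 5^1 = -2 + 5 = 3.
Assume T_m = -2^m + 5^m for some m ≥ 1.
Then T_{m+1} = 2T_m + 3·5^m = 2·(-2^m + 5^m) + 3·5^m = -2^{m+1} + 2·5^m + 3·5^m = -2^{m+1} + 5·5^m = -2^{m+1} + 5^{m+1}.
Hence T_i = -2^i + 5^i for every i ≥ 1, by induction.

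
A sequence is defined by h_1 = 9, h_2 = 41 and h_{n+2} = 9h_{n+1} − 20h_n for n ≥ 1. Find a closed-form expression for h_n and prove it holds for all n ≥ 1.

Claim: h_n = 5^n + 4^n.

Base cases: h_1 = 9 and 5^1 + 4^1 = 9; h_2 = 41 and 5^2 + 4^2 = 41.
Assume h_j = 5^j + 4^j for all 1 ≤ j ≤ r, where r ≥ 2.
Then h_{r+1} = 9h_r − 20h_{r−1} = 9·(5^r + 4^r) − 20·(5^{r−1} + 4^{r−1}) = (9·5 − 20)5^{r−1} + (9·4 − 20)4^{r−1} = 25·5^{r−1} + 16·4^{r−1} = 5^{r+1} + 4^{r+1}.
This completes the inductive step, so h_n = 5^n + 4^n for all n ≥ 1.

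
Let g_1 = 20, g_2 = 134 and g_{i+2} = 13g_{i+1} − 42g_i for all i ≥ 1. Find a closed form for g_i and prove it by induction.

Claim: g_i = 2·7^i + 6^i.

Base cases: g_1 = 20 and 2·7^1 + 6^1 = 20; g_2 = 134 and 2·7^2 + 6^2 = 134.
Assume g_j = 2·7^j + 6^j for all 1 ≤ j ≤ r, where r ≥ 2.
Then g_{r+1} = 13g_r − 42g_{r−1} = 13·(2·7^r + 6^r) − 42·(2·7^{r−1} + 6^{r−1}) = 2·(13·7 − 42)7^{r−1} + (13·6 − 42)6^{r−1} = 98·7^{r−1} + 36·6^{r−1} = 2·7^{r+1} + 6^{r+1}.
This completes the inductive step, so g_i = 2·7^i + 6^i for all i ≥ 1.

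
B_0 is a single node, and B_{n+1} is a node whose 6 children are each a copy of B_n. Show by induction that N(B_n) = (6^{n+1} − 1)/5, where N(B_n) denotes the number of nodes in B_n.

Base case: N(B_0) = 1, and (6^{0+1} − 1)/5 = 1.
Assume N(B_m) = (6^{m+1} − 1)/5.
Then N(B_{m+1}) = 1 + 6N(B_m) = 1 + 6·(6^{m+1} − 1)/5 = 1 + (6^{m+2} − 6)/5 = (5 + 6^{m+2} − 6)/5 = (6^{m+2} − 1)/5.
By induction, N(B_n) = (6^{n+1} − 1)/5 for all n ≥ 0.

N(B_n) = (6^{n+1} − 1)/5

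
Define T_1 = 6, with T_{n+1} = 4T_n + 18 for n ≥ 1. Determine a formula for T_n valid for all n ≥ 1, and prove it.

Claim: T_n = 3·4^n − 6.

Base case: T_1 = 6, and 3·4^1 − 6 = 12 − 6 = 6.
Assume T_r = 3·4^r − 6 for some r ≥ 1.
Then T_{r+1} = 4T_r + 18 = 4·(3·4^r − 6) + 18 = 12·4^r − 24 + 18 = 3·4^{r+1} − 6.
This completes the inductive step, so T_n = 3·4^n − 6 for all n ≥ 1.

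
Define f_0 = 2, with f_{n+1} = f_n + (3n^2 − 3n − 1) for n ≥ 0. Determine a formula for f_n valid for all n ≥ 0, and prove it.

Claim: f_n = n^3 − 3n^2 + n + 2.

Base case: f_0 = 2, and 0^3 − 3·0^2 + 0 + 2 = 2.
Assume f_k = k^3 − 3k^2 + k + 2.
Then f_{k+1} = f_k + (3k^2 − 3k − 1) = (k^3 − 3k^2 + k + 2) + (3k^2 − 3k − 1) = k^3 − 2k + 1,
and (k+1)^3 − 3·(k+1)^2 + (k+1) + 2 = k^3 − 2k + 1.
By induction, f_n = n^3 − 3n^2 + n + 2 for all n ≥ 0.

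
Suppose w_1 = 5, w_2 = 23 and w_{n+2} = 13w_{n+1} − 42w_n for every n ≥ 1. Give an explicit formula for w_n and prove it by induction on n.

Claim: w_n = 2·6^n − 7^n.

Base cases: w_1 = 5 and 2·6^1 − 7^1 = 5; w_2 = 23 and 2·6^2 − 7^2 = 23.
Assume w_i = 2·6^i − 7^i for all 1 ≤ i ≤ j, where j ≥ 2.
Then w_{j+1} = 13w_j − 42w_{j−1} = 13·(2·6^j − 7^j) − 42·(2·6^{j−1} − 7^{j−1}) = 2·(13·6 − 42)6^{j−1} − (13·7 − 42)7^{j−1} = 72·6^{j−1} − 49·7^{j−1} = 2·6^{j+1} − 7^{j+1}.
Hence w_n = 2·6^n − 7^n for every n ≥ 1, by strong induction.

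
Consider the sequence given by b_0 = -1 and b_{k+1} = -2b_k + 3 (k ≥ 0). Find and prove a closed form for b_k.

Claim: b_k = -2·(-2)^k + 1.

Base case: b_0 = -1, and -2·(-2)^0 + 1 = -2 + 1 = -1.
Assume b_j = -2·(-2)^j + 1 for some j ≥ 0.
Then b_{j+1} = -2b_j + 3 = -2·(-2·(-2)^j + 1) + 3 = 4·(-2)^j − 2 + 3 = -2·(-2)^{j+1} + 1.
This completes the inductive step, so b_k = -2·(-2)^k + 1 for all k ≥ 0.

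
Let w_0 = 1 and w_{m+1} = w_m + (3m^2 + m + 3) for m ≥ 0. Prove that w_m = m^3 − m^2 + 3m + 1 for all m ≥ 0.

Base case: w_0 = 1, and 0^3 − 0^2 + 3·0 + 1 = 1.
Assume w_k = k^3 − k^2 + 3k + 1.
Then w_{k+1} = w_k + (3k^2 + k + 3) = (k^3 − k^2 + 3k + 1) + (3k^2 + k + 3) = k^3 + 2k^2 + 4k + 4,
and (k+1)^3 − (k+1)^2 + 3·(k+1) + 1 = k^3 + 2k^2 + 4k + 4.
This completes the inductive step, so w_m = m^3 − m^2 + 3m + 1 for all m ≥ 0.

w_m = m^3 − m^2 + 3m + 1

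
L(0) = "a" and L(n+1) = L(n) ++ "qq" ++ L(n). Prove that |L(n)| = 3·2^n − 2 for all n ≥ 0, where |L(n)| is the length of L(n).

Base case: |L(0)| = 1, and 3·2^0 − 2 = 1.
Assume |L(j)| = 3·2^j − 2.
Then |L(j+1)| = |L(j)| + 2 + |L(j)| = 2|L(j)| + 2 = 2(3·2^j − 2) + 2 = 3·2^{j+1} − 4 + 2 = 3·2^{j+1} − 2.
Hence |L(n)| = 3·2^n − 2 for every n ≥ 0, by induction.

|L(n)| = 3·2^n − 2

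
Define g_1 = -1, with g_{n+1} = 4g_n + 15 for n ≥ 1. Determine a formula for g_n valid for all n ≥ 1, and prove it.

Claim: g_n = 4^n − 5.

Base case: g_1 = -1, and 4^1 − 5 = 4 − 5 = -1.
Assume g_r = 4^r − 5 for some r ≥ 1.
Then g_{r+1} = 4g_r + 15 = 4·(4^r − 5) + 15 = 4^{r+1} − 20 + 15 = 4^{r+1} − 5.
So the formula holds for r+1, and by induction g_n = 4^n − 5 for all n ≥ 1.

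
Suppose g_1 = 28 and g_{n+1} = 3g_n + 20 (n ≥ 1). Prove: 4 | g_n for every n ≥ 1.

Base case: g_1 = 28 = 4·7, so 4 | g_1.
Assume 4 | g_j, so g_j = 4t for some integer t.
Then g_{j+1} = 3g_j + 20 = 3·(4t) + 20 = 4(3t + 5), so 4 | g_{j+1}.
This completes the inductive step, so 4 | g_n for all n ≥ 1.

4 | g_n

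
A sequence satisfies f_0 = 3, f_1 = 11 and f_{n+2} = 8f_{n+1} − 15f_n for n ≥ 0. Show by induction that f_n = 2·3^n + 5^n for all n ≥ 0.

Base cases: f_0 = 3 and 2·3^0 + 5^0 = 3; f_1 = 11 and 2·3^1 + 5^1 = 11.
Assume f_j = 2·3^j + 5^j for all 0 ≤ j ≤ m, where m ≥ 1.
Then f_{m+1} = 8f_m − 15f_{m−1} = 8·(2·3^m + 5^m) − 15·(2·3^{m−1} + 5^{m−1}) = 2·(8·3 − 15)3^{m−1} + (8·5 − 15)5^{m−1} = 18·3^{m−1} + 25·5^{m−1} = 2·3^{m+1} + 5^{m+1}.
Hence f_n = 2·3^n + 5^n for every n ≥ 0, by strong induction.

f_n = 2·3^n + 5^n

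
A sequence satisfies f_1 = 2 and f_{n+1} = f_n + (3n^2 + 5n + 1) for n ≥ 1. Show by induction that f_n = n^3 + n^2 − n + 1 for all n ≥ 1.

Base case: f_1 = 2, and 1^3 + 1^2 − 1 + 1 = 2.
Assume f_m = m^3 + m^2 − m + 1.
Then f_{m+1} = f_m + (3m^2 + 5m + 1) = (m^3 + m^2 − m + 1) + (3m^2 + 5m + 1) = m^3 + 4m^2 + 4m + 2,
and (m+1)^3 + (m+1)^2 − (m+1) + 1 = m^3 + 4m^2 + 4m + 2.
By induction, f_n = n^3 + n^2 − n + 1 for all n ≥ 1.

f_n = n^3 + n^2 − n + 1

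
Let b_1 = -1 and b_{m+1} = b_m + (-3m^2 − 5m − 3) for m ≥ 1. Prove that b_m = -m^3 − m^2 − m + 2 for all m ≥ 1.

Base case: b_1 = -1, and -1^3 − 1^2 − 1 + 2 = -1.
Assume b_k = -k^3 − k^2 − k + 2.
Then b_{k+1} = b_k + (-3k^2 − 5k − 3) = (-k^3 − k^2 − k + 2) + (-3k^2 − 5k − 3) = -k^3 − 4k^2 − 6k − 1,
and -(k+1)^3 − (k+1)^2 − (k+1) + 2 = -k^3 − 4k^2 − 6k − 1.
This completes the inductive step, so b_m = -m^3 − m^2 − m + 2 for all m ≥ 1.

b_m = -m^3 − m^2 − m + 2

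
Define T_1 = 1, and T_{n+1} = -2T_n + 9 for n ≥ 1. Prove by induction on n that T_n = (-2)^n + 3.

Base case: T_1 = 1, and (-2)^1 + 3 = -2 + 3 = 1.
Assume T_m = (-2)^m + 3 for some m ≥ 1.
Then T_{m+1} = -2T_m + 9 = -2·((-2)^m + 3) + 9 = -2·(-2)^m − 6 + 9 = (-2)^{m+1} + 3.
This completes the inductive step, so T_n = (-2)^n + 3 for all n ≥ 1.

T_n = (-2)^n + 3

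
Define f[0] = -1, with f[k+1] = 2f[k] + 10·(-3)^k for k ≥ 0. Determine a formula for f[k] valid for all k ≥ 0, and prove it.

Claim: f[k] = 2^k − 2·(-3)^k.

Base case: f[0] = -1, and 2^0 − 2·(-3)^0 = 1 − 2 = -1.
Assume f[m] = 2^m − 2·(-3)^m for some m ≥ 0.
Then f[m+1] = 2f[m] + 10·(-3)^m = 2·(2^m − 2·(-3)^m) + 10·(-3)^m = 2^{m+1} − 4·(-3)^m + 10·(-3)^m = 2^{m+1} + 6·(-3)^m = 2^{m+1} − 2·(-3)^{m+1}.
So the formula holds for m+1, and by induction f[k] = 2^k − 2·(-3)^k for all k ≥ 0.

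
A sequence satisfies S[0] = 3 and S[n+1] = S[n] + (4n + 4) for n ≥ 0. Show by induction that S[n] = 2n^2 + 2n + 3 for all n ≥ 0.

Base case: S[0] = 3, and 2·0^2 + 2·0 + 3 = 3.
Assume S[r] = 2r^2 + 2r + 3.
Then S[r+1] = S[r] + (4r + 4) = (2r^2 + 2r + 3) + (4r + 4) = 2r^2 + 6r + 7,
and 2·(r+1)^2 + 2·(r+1) + 3 = 2r^2 + 6r + 7.
This completes the inductive step, so S[n] = 2n^2 + 2n + 3 for all n ≥ 0.

S[n] = 2n^2 + 2n + 3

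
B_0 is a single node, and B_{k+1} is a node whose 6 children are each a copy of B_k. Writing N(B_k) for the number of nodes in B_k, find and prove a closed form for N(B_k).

Claim: N(B_k) = (6^{k+1} − 1)/5.

Base case: N(B_0) = 1, and (6^{0+1} − 1)/5 = 1.
Assume N(B_m) = (6^{m+1} − 1)/5.
Then N(B_{m+1}) = 1 + 6N(B_m) = 1 + 6·(6^{m+1} − 1)/5 = 1 + (6^{m+2} − 6)/5 = (5 + 6^{m+2} − 6)/5 = (6^{m+2} − 1)/5.
This completes the inductive step, so N(B_k) = (6^{k+1} − 1)/5 for all k ≥ 0.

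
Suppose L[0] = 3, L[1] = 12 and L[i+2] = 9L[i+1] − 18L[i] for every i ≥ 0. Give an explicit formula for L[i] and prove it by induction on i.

Claim: L[i] = 2·3^i + 6^i.

Base cases: L[0] = 3 and 2·3^0 + 6^0 = 3; L[1] = 12 and 2·3^1 + 6^1 = 12.
Assume L[j] = 2·3^j + 6^j for all 0 ≤ j ≤ m, where m ≥ 1.
Then L[m+1] = 9L[m] − 18L[m−1] = 9·(2·3^m + 6^m) − 18·(2·3^{m−1} + 6^{m−1}) = 2·(9·3 − 18)3^{m−1} + (9·6 − 18)6^{m−1} = 18·3^{m−1} + 36·6^{m−1} = 2·3^{m+1} + 6^{m+1}.
So the formula holds for m+1, and by strong induction L[i] = 2·3^i + 6^i for all i ≥ 0.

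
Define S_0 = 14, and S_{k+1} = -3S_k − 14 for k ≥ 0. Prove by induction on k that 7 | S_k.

Base case: S_0 = 14 = 7·2, so 7 | S_0.
Assume 7 | S_r, so S_r = 7t for some integer t.
Then S_{r+1} = -3S_r − 14 = -3·(7t) − 14 = 7(-3t − 2), so 7 | S_{r+1}.
By induction, 7 | S_k for all k ≥ 0.

7 | S_k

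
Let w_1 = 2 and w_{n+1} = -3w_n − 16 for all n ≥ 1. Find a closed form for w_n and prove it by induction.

Claim: w_n = -2·(-3)^n − 4.

Base case: w_1 = 2, and -2·(-3)^1 − 4 = 6 − 4 = 2.
Assume w_m = -2·(-3)^m − 4 for some m ≥ 1.
Then w_{m+1} = -3w_m − 16 = -3·(-2·(-3)^m − 4) − 16 = 6·(-3)^m + 12 − 16 = -2·(-3)^{m+1} − 4.
Hence w_n = -2·(-3)^n − 4 for every n ≥ 1, by induction.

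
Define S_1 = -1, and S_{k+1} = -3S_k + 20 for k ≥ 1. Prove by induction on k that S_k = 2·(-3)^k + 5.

Base case: S_1 = -1, and 2·(-3)^1 + 5 = -6 + 5 = -1.
Assume S_r = 2·(-3)^r + 5 for some r ≥ 1.
Then S_{r+1} = -3S_r + 20 = -3·(2·(-3)^r + 5) + 20 = -6·(-3)^r − 15 + 20 = 2·(-3)^{r+1} + 5.
By induction, S_k = 2·(-3)^k + 5 for all k ≥ 1.

S_k = 2·(-3)^k + 5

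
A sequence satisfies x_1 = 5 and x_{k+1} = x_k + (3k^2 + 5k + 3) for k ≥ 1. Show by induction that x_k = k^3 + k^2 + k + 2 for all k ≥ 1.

Base case: x_1 = 5, and 1^3 + 1^2 + 1 + 2 = 5.
Assume x_r = r^3 + r^2 + r + 2.
Then x_{r+1} = x_r + (3r^2 + 5r + 3) = (r^3 + r^2 + r + 2) + (3r^2 + 5r + 3) = r^3 + 4r^2 + 6r + 5,
and (r+1)^3 + (r+1)^2 + (r+1) + 2 = r^3 + 4r^2 + 6r + 5.
By induction, x_k = k^3 + k^2 + k + 2 for all k ≥ 1.

x_k = k^3 + k^2 + k + 2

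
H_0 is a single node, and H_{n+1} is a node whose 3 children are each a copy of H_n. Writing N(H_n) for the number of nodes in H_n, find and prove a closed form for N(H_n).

Claim: N(H_n) = (3^{n+1} − 1)/2.

Base case: N(H_0) = 1, and (3^{0+1} − 1)/2 = 1.
Assume N(H_j) = (3^{j+1} − 1)/2.
Then N(H_{j+1}) = 1 + 3N(H_j) = 1 + 3·(3^{j+1} − 1)/2 = 1 + (3^{j+2} − 3)/2 = (2 + 3^{j+2} − 3)/2 = (3^{j+2} − 1)/2.
This completes the inductive step, so N(H_n) = (3^{n+1} − 1)/2 for all n ≥ 0.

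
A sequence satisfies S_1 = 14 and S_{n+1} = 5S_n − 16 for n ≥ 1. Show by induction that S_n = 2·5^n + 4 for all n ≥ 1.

Base case: S_1 = 14, and 2·5^1 + 4 = 10 + 4 = 14.
Assume S_r = 2·5^r + 4 for some r ≥ 1.
Then S_{r+1} = 5S_r − 16 = 5·(2·5^r + 4) − 16 = 10·5^r + 20 − 16 = 2·5^{r+1} + 4.
Hence S_n = 2·5^n + 4 for every n ≥ 1, by induction.

S_n = 2·5^n + 4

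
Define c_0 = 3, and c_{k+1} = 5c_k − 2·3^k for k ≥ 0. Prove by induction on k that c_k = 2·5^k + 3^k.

Base case: c_0 = 3, and 2·5^0 + 3^0 = 2 + 1 = 3.
Assume c_m = 2·5^m + 3^m for some m ≥ 0.
Then c_{m+1} = 5c_m − 2·3^m = 5·(2·5^m + 3^m) − 2·3^m = 2·5^{m+1} + 5·3^m − 2·3^m = 2·5^{m+1} + 3·3^m = 2·5^{m+1} + 3^{m+1}.
This completes the inductive step, so c_k = 2·5^k + 3^k for all k ≥ 0.

c_k = 2·5^k + 3^k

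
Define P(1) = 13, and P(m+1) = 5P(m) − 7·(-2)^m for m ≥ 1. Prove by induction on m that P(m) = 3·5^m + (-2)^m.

Base case: P(1) = 13, and 3·5^1 + (-2)^1 = 15 − 2 = 13.
Assume P(j) = 3·5^j + (-2)^j for some j ≥ 1.
Then P(j+1) = 5P(j) − 7·(-2)^j = 5·(3·5^j + (-2)^j) − 7·(-2)^j = 3·5^{j+1} + 5·(-2)^j − 7·(-2)^j = 3·5^{j+1} − 2·(-2)^j = 3·5^{j+1} + (-2)^{j+1}.
This completes the inductive step, so P(m) = 3·5^m + (-2)^m for all m ≥ 1.

P(m) = 3·5^m + (-2)^m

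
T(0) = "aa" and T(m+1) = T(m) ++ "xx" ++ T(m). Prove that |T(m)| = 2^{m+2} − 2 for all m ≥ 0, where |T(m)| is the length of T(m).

Base case: |T(0)| = 2, and 2^{0+2} − 2 = 2.
Assume |T(j)| = 2^{j+2} − 2.
Then |T(j+1)| = |T(j)| + 2 + |T(j)| = 2|T(j)| + 2 = 2(2^{j+2} − 2) + 2 = 2^{j+3} − 4 + 2 = 2^{j+3} − 2.
So the formula holds for j+1, and by induction |T(m)| = 2^{m+2} − 2 for all m ≥ 0.

|T(m)| = 2^{m+2} − 2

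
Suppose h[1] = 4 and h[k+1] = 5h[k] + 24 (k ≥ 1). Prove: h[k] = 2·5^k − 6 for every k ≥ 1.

Base case: h[1] = 4, and 2·5^1 − 6 = 10 − 6 = 4.
Assume h[r] = 2·5^r − 6 for some r ≥ 1.
Then h[r+1] = 5h[r] + 24 = 5·(2·5^r − 6) + 24 = 10·5^r − 30 + 24 = 2·5^{r+1} − 6.
Hence h[k] = 2·5^k − 6 for every k ≥ 1, by induction.

h[k] = 2·5^k − 6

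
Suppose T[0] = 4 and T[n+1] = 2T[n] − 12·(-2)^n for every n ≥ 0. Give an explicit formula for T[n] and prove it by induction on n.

Claim: T[n] = 2^n + 3·(-2)^n.

Base case: T[0] = 4, and 2^0 + 3·(-2)^0 = 1 + 3 = 4.
Assume T[r] = 2^r + 3·(-2)^r for some r ≥ 0.
Then T[r+1] = 2T[r] − 12·(-2)^r = 2·(2^r + 3·(-2)^r) − 12·(-2)^r = 2^{r+1} + 6·(-2)^r − 12·(-2)^r = 2^{r+1} − 6·(-2)^r = 2^{r+1} + 3·(-2)^{r+1}.
Hence T[n] = 2^n + 3·(-2)^n for every n ≥ 0, by induction.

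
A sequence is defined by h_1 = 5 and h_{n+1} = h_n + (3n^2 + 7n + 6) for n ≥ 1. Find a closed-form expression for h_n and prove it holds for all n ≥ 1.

Claim: h_n = n^3 + 2n^2 + 3n − 1.

Base case: h_1 = 5, and 1^3 + 2·1^2 + 3·1 − 1 = 5.
Assume h_j = j^3 + 2j^2 + 3j − 1.
Then h_{j+1} = h_j + (3j^2 + 7j + 6) = (j^3 + 2j^2 + 3j − 1) + (3j^2 + 7j + 6) = j^3 + 5j^2 + 10j + 5,
and (j+1)^3 + 2·(j+1)^2 + 3·(j+1) − 1 = j^3 + 5j^2 + 10j + 5.
Hence h_n = n^3 + 2n^2 + 3n − 1 for every n ≥ 1, by induction.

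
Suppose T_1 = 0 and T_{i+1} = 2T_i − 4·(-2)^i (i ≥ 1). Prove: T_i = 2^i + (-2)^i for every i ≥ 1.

Base case: T_1 = 0, and 2^1 + (-2)^1 = 2 − 2 = 0.
Assume T_j = 2^j + (-2)^j for some j ≥ 1.
Then T_{j+1} = 2T_j − 4·(-2)^j = 2·(2^j + (-2)^j) − 4·(-2)^j = 2^{j+1} + 2·(-2)^j − 4·(-2)^j = 2^{j+1} − 2·(-2)^j = 2^{j+1} + (-2)^{j+1}.
Hence T_i = 2^i + (-2)^i for every i ≥ 1, by induction.

T_i = 2^i + (-2)^i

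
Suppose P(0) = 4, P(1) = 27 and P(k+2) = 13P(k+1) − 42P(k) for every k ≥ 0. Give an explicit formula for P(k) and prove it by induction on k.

Claim: P(k) = 3·7^k + 6^k.

Base cases: P(0) = 4 and 3·7^0 + 6^0 = 4; P(1) = 27 and 3·7^1 + 6^1 = 27.
Assume P(j) = 3·7^j + 6^j for all 0 ≤ j ≤ r, where r ≥ 1.
Then P(r+1) = 13P(r) − 42P(r−1) = 13·(3·7^r + 6^r) − 42·(3·7^{r−1} + 6^{r−1}) = 3·(13·7 − 42)7^{r−1} + (13·6 − 42)6^{r−1} = 147·7^{r−1} + 36·6^{r−1} = 3·7^{r+1} + 6^{r+1}.
Hence P(k) = 3·7^k + 6^k for every k ≥ 0, by strong induction.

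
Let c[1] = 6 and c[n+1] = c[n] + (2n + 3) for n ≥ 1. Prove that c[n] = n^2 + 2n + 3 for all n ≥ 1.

Base case: c[1] = 6, and 1^2 + 2·1 + 3 = 6.
Assume c[j] = j^2 + 2j + 3.
Then c[j+1] = c[j] + (2j + 3) = (j^2 + 2j + 3) + (2j + 3) = j^2 + 4j + 6,
and (j+1)^2 + 2·(j+1) + 3 = j^2 + 4j + 6.
By induction, c[n] = n^2 + 2n + 3 for all n ≥ 1.

c[n] = n^2 + 2n + 3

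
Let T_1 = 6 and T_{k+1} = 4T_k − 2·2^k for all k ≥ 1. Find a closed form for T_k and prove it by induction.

Claim: T_k = 4^k + 2^k.

Base case: T_1 = 6, and 4^1 + 2^1 = 4 + 2 = 6.
Assume T_r = 4^r + 2^r for some r ≥ 1.
Then T_{r+1} = 4T_r − 2·2^r = 4·(4^r + 2^r) − 2·2^r = 4^{r+1} + 4·2^r − 2·2^r = 4^{r+1} + 2·2^r = 4^{r+1} + 2^{r+1}.
By induction, T_k = 4^k + 2^k for all k ≥ 1.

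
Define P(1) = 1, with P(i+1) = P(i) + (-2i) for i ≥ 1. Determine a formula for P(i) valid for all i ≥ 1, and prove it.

Claim: P(i) = -i^2 + i + 1.

Base case: P(1) = 1, and -1^2 + 1 + 1 = 1.
Assume P(r) = -r^2 + r + 1.
Then P(r+1) = P(r) + (-2r) = (-r^2 + r + 1) + (-2r) = -r^2 − r + 1,
and -(r+1)^2 + (r+1) + 1 = -r^2 − r + 1.
This completes the inductive step, so P(i) = -i^2 + i + 1 for all i ≥ 1.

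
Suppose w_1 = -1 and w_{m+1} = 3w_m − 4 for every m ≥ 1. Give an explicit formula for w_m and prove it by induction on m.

Claim: w_m = -3^m + 2.

Base case: w_1 = -1, and -3^1 + 2 = -3 + 2 = -1.
Assume w_r = -3^r + 2 for some r ≥ 1.
Then w_{r+1} = 3w_r − 4 = 3·(-3^r + 2) − 4 = -3^{r+1} + 6 − 4 = -3^{r+1} + 2.
So the formula holds for r+1, and by induction w_m = -3^m + 2 for all m ≥ 1.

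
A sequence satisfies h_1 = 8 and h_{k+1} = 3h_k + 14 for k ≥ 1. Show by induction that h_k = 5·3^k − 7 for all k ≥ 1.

Base case: h_1 = 8, and 5·3^1 − 7 = 15 − 7 = 8.
Assume h_m = 5·3^m − 7 for some m ≥ 1.
Then h_{m+1} = 3h_m + 14 = 3·(5·3^m − 7) + 14 = 15·3^m − 21 + 14 = 5·3^{m+1} − 7.
This completes the inductive step, so h_k = 5·3^k − 7 for all k ≥ 1.

h_k = 5·3^k − 7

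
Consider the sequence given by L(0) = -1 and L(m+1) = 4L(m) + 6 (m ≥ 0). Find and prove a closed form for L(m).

Claim: L(m) = 4^m − 2.

Base case: L(0) = -1, and 4^0 − 2 = 1 − 2 = -1.
Assume L(k) = 4^k − 2 for some k ≥ 0.
Then L(k+1) = 4L(k) + 6 = 4·(4^k − 2) + 6 = 4^{k+1} − 8 + 6 = 4^{k+1} − 2.
By induction, L(m) = 4^m − 2 for all m ≥ 0.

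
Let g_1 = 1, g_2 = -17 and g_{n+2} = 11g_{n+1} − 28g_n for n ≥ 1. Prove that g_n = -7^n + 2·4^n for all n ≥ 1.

Base cases: g_1 = 1 and -7^1 + 2·4^1 = 1; g_2 = -17 and -7^2 + 2·4^2 = -17.
Assume g_j = -7^j + 2·4^j for all 1 ≤ j ≤ k, where k ≥ 2.
Then g_{k+1} = 11g_k − 28g_{k−1} = 11·(-7^k + 2·4^k) − 28·(-7^{k−1} + 2·4^{k−1}) = -(11·7 − 28)7^{k−1} + 2·(11·4 − 28)4^{k−1} = -49·7^{k−1} + 32·4^{k−1} = -7^{k+1} + 2·4^{k+1}.
Hence g_n = -7^n + 2·4^n for every n ≥ 1, by strong induction.

g_n = -7^n + 2·4^n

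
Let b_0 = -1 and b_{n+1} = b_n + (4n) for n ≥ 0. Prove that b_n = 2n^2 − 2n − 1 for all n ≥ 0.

Base case: b_0 = -1, and 2·0^2 − 2·0 − 1 = -1.
Assume b_k = 2k^2 − 2k − 1.
Then b_{k+1} = b_k + (4k) = (2k^2 − 2k − 1) + (4k) = 2k^2 + 2k − 1,
and 2·(k+1)^2 − 2·(k+1) − 1 = 2k^2 + 2k − 1.
This completes the inductive step, so b_n = 2n^2 − 2n − 1 for all n ≥ 0.

b_n = 2n^2 − 2n − 1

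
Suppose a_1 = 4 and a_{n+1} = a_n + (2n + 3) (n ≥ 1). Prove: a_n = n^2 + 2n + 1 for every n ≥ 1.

Base case: a_1 = 4, and 1^2 + 2·1 + 1 = 4.
Assume a_m = m^2 + 2m + 1.
Then a_{m+1} = a_m + (2m + 3) = (m^2 + 2m + 1) + (2m + 3) = m^2 + 4m + 4,
and (m+1)^2 + 2·(m+1) + 1 = m^2 + 4m + 4.
This completes the inductive step, so a_n = n^2 + 2n + 1 for all n ≥ 1.

a_n = n^2 + 2n + 1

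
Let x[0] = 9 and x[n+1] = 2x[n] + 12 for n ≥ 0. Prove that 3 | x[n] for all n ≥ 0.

Base case: x[0] = 9 = 3·3, so 3 | x[0].
Assume 3 | x[k], so x[k] = 3t for some integer t.
Then x[k+1] = 2x[k] + 12 = 2·(3t) + 12 = 3(2t + 4), so 3 | x[k+1].
Hence 3 | x[n] for every n ≥ 0, by induction.

3 | x[n]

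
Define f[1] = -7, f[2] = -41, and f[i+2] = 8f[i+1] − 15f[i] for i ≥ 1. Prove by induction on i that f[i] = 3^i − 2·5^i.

Base cases: f[1] = -7 and 3^1 − 2·5^1 = -7; f[2] = -41 and 3^2 − 2·5^2 = -41.
Assume f[j] = 3^j − 2·5^j for all 1 ≤ j ≤ m, where m ≥ 2.
Then f[m+1] = 8f[m] − 15f[m−1] = 8·(3^m − 2·5^m) − 15·(3^{m−1} − 2·5^{m−1}) = (8·3 − 15)3^{m−1} − 2·(8·5 − 15)5^{m−1} = 9·3^{m−1} − 50·5^{m−1} = 3^{m+1} − 2·5^{m+1}.
This completes the inductive step, so f[i] = 3^i − 2·5^i for all i ≥ 1.

f[i] = 3^i − 2·5^i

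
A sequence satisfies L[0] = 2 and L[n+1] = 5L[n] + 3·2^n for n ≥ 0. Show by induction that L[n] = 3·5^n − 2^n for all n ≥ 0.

Base case: L[0] = 2, and 3·5^0 − 2^0 = 3 − 1 = 2.
Assume L[k] = 3·5^k − 2^k for some k ≥ 0.
Then L[k+1] = 5L[k] + 3·2^k = 5·(3·5^k − 2^k) + 3·2^k = 3·5^{k+1} − 5·2^k + 3·2^k = 3·5^{k+1} − 2·2^k = 3·5^{k+1} − 2^{k+1}.
So the formula holds for k+1, and by induction L[n] = 3·5^n − 2^n for all n ≥ 0.

L[n] = 3·5^n − 2^n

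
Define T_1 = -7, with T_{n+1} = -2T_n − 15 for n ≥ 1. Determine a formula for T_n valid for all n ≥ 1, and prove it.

Claim: T_n = (-2)^n − 5.

Base case: T_1 = -7, and (-2)^1 − 5 = -2 − 5 = -7.
Assume T_r = (-2)^r − 5 for some r ≥ 1.
Then T_{r+1} = -2T_r − 15 = -2·((-2)^r − 5) − 15 = -2·(-2)^r + 10 − 15 = (-2)^{r+1} − 5.
Hence T_n = (-2)^n − 5 for every n ≥ 1, by induction.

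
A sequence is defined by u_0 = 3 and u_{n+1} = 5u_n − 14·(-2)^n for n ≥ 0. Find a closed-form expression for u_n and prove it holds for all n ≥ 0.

Claim: u_n = 5^n + 2·(-2)^n.

Base case: u_0 = 3, and 5^0 + 2·(-2)^0 = 1 + 2 = 3.
Assume u_r = 5^r + 2·(-2)^r for some r ≥ 0.
Then u_{r+1} = 5u_r − 14·(-2)^r = 5·(5^r + 2·(-2)^r) − 14·(-2)^r = 5^{r+1} + 10·(-2)^r − 14·(-2)^r = 5^{r+1} − 4·(-2)^r = 5^{r+1} + 2·(-2)^{r+1}.
By induction, u_n = 5^n + 2·(-2)^n for all n ≥ 0.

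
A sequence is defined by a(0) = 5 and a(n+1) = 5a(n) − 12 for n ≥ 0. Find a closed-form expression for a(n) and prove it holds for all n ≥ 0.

Claim: a(n) = 2·5^n + 3.

Base case: a(0) = 5, and 2·5^0 + 3 = 2 + 3 = 5.
Assume a(m) = 2·5^m + 3 for some m ≥ 0.
Then a(m+1) = 5a(m) − 12 = 5·(2·5^m + 3) − 12 = 10·5^m + 15 − 12 = 2·5^{m+1} + 3.
This completes the inductive step, so a(n) = 2·5^n + 3 for all n ≥ 0.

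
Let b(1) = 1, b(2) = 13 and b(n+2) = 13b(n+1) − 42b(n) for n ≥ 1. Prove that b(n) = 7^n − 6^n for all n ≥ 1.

Base cases: b(1) = 1 and 7^1 − 6^1 = 1; b(2) = 13 and 7^2 − 6^2 = 13.
Assume b(j) = 7^j − 6^j for all 1 ≤ j ≤ k, where k ≥ 2.
Then b(k+1) = 13b(k) − 42b(k−1) = 13·(7^k − 6^k) − 42·(7^{k−1} − 6^{k−1}) = (13·7 − 42)7^{k−1} − (13·6 − 42)6^{k−1} = 49·7^{k−1} − 36·6^{k−1} = 7^{k+1} − 6^{k+1}.
So the formula holds for k+1, and by strong induction b(n) = 7^n − 6^n for all n ≥ 1.

b(n) = 7^n − 6^n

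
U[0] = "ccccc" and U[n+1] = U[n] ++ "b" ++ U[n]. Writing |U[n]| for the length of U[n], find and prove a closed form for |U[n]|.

Claim: |U[n]| = 6·2^n − 1.

Base case: |U[0]| = 5, and 6·2^0 − 1 = 5.
Assume |U[m]| = 6·2^m − 1.
Then |U[m+1]| = |U[m]| + 1 + |U[m]| = 2|U[m]| + 1 = 2(6·2^m − 1) + 1 = 6·2^{m+1} − 2 + 1 = 6·2^{m+1} − 1.
Hence |U[n]| = 6·2^n − 1 for every n ≥ 0, by induction.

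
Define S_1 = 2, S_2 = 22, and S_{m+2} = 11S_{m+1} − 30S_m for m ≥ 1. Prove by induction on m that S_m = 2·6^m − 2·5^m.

Base cases: S_1 = 2 and 2·6^1 − 2·5^1 = 2; S_2 = 22 and 2·6^2 − 2·5^2 = 22.
Assume S_j = 2·6^j − 2·5^j for all 1 ≤ j ≤ k, where k ≥ 2.
Then S_{k+1} = 11S_k − 30S_{k−1} = 11·(2·6^k − 2·5^k) − 30·(2·6^{k−1} − 2·5^{k−1}) = 2·(11·6 − 30)6^{k−1} − 2·(11·5 − 30)5^{k−1} = 72·6^{k−1} − 50·5^{k−1} = 2·6^{k+1} − 2·5^{k+1}.
So the formula holds for k+1, and by strong induction S_m = 2·6^m − 2·5^m for all m ≥ 1.

S_m = 2·6^m − 2·5^m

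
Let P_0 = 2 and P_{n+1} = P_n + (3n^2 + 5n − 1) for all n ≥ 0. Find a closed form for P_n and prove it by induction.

Claim: P_n = n^3 + n^2 − 3n + 2.

Base case: P_0 = 2, and 0^3 + 0^2 − 3·0 + 2 = 2.
Assume P_j = j^3 + j^2 − 3j + 2.
Then P_{j+1} = P_j + (3j^2 + 5j − 1) = (j^3 + j^2 − 3j + 2) + (3j^2 + 5j − 1) = j^3 + 4j^2 + 2j + 1,
and (j+1)^3 + (j+1)^2 − 3·(j+1) + 2 = j^3 + 4j^2 + 2j + 1.
By induction, P_n = n^3 + n^2 − 3n + 2 for all n ≥ 0.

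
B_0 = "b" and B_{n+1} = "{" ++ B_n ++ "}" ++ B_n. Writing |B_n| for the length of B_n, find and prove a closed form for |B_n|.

Claim: |B_n| = 3·2^n − 2.

Base case: |B_0| = 1, and 3·2^0 − 2 = 1.
Assume |B_j| = 3·2^j − 2.
Then |B_{j+1}| = 1 + |B_j| + 1 + |B_j| = 2|B_j| + 2 = 2(3·2^j − 2) + 2 = 3·2^{j+1} − 4 + 2 = 3·2^{j+1} − 2.
By induction, |B_n| = 3·2^n − 2 for all n ≥ 0.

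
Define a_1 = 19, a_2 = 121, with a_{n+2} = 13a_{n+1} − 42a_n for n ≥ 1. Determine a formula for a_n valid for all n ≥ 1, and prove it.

Claim: a_n = 2·6^n + 7^n.

Base cases: a_1 = 19 and 2·6^1 + 7^1 = 19; a_2 = 121 and 2·6^2 + 7^2 = 121.
Assume a_i = 2·6^i + 7^i for all 1 ≤ i ≤ j, where j ≥ 2.
Then a_{j+1} = 13a_j − 42a_{j−1} = 13·(2·6^j + 7^j) − 42·(2·6^{j−1} + 7^{j−1}) = 2·(13·6 − 42)6^{j−1} + (13·7 − 42)7^{j−1} = 72·6^{j−1} + 49·7^{j−1} = 2·6^{j+1} + 7^{j+1}.
So the formula holds for j+1, and by strong induction a_n = 2·6^n + 7^n for all n ≥ 1.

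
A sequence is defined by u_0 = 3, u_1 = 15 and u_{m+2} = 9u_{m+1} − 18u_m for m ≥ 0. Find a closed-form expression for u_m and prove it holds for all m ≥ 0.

Claim: u_m = 3^m + 2·6^m.

Base cases: u_0 = 3 and 3^0 + 2·6^0 = 3; u_1 = 15 and 3^1 + 2·6^1 = 15.
Assume u_j = 3^j + 2·6^j for all 0 ≤ j ≤ r, where r ≥ 1.
Then u_{r+1} = 9u_r − 18u_{r−1} = 9·(3^r + 2·6^r) − 18·(3^{r−1} + 2·6^{r−1}) = (9·3 − 18)3^{r−1} + 2·(9·6 − 18)6^{r−1} = 9·3^{r−1} + 72·6^{r−1} = 3^{r+1} + 2·6^{r+1}.
Hence u_m = 3^m + 2·6^m for every m ≥ 0, by strong induction.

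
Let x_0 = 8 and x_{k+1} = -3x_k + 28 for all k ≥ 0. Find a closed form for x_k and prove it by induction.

Claim: x_k = (-3)^k + 7.

Base case: x_0 = 8, and (-3)^0 + 7 = 1 + 7 = 8.
Assume x_j = (-3)^j + 7 for some j ≥ 0.
Then x_{j+1} = -3x_j + 28 = -3·((-3)^j + 7) + 28 = -3·(-3)^j − 21 + 28 = (-3)^{j+1} + 7.
Hence x_k = (-3)^k + 7 for every k ≥ 0, by induction.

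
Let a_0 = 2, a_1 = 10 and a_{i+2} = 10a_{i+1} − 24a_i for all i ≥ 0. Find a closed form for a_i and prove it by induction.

Claim: a_i = 4^i + 6^i.

Base cases: a_0 = 2 and 4^0 + 6^0 = 2; a_1 = 10 and 4^1 + 6^1 = 10.
Assume a_j = 4^j + 6^j for all 0 ≤ j ≤ m, where m ≥ 1.
Then a_{m+1} = 10a_m − 24a_{m−1} = 10·(4^m + 6^m) − 24·(4^{m−1} + 6^{m−1}) = (10·4 − 24)4^{m−1} + (10·6 − 24)6^{m−1} = 16·4^{m−1} + 36·6^{m−1} = 4^{m+1} + 6^{m+1}.
Hence a_i = 4^i + 6^i for every i ≥ 0, by strong induction.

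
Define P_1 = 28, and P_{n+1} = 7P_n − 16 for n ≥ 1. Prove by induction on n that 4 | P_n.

Base case: P_1 = 28 = 4·7, so 4 | P_1.
Assume 4 | P_r, so P_r = 4t for some integer t.
Then P_{r+1} = 7P_r − 16 = 7·(4t) − 16 = 4(7t − 4), so 4 | P_{r+1}.
So the property holds for r+1, and by induction 4 | P_n for all n ≥ 1.

4 | P_n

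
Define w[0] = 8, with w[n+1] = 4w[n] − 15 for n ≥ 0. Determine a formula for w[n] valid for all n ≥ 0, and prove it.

Claim: w[n] = 3·4^n + 5.

Base case: w[0] = 8, and 3·4^0 + 5 = 3 + 5 = 8.
Assume w[r] = 3·4^r + 5 for some r ≥ 0.
Then w[r+1] = 4w[r] − 15 = 4·(3·4^r + 5) − 15 = 12·4^r + 20 − 15 = 3·4^{r+1} + 5.
By induction, w[n] = 3·4^n + 5 for all n ≥ 0.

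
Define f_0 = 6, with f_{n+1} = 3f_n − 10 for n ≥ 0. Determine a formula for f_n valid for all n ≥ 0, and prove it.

Claim: f_n = 3^n + 5.

Base case: f_0 = 6, and 3^0 + 5 = 1 + 5 = 6.
Assume f_k = 3^k + 5 for some k ≥ 0.
Then f_{k+1} = 3f_k − 10 = 3·(3^k + 5) − 10 = 3^{k+1} + 15 − 10 = 3^{k+1} + 5.
Hence f_n = 3^n + 5 for every n ≥ 0, by induction.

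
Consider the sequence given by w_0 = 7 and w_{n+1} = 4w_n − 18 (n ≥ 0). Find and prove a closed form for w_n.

Claim: w_n = 4^n + 6.

Base case: w_0 = 7, and 4^0 + 6 = 1 + 6 = 7.
Assume w_k = 4^k + 6 for some k ≥ 0.
Then w_{k+1} = 4w_k − 18 = 4·(4^k + 6) − 18 = 4^{k+1} + 24 − 18 = 4^{k+1} + 6.
So the formula holds for k+1, and by induction w_n = 4^n + 6 for all n ≥ 0.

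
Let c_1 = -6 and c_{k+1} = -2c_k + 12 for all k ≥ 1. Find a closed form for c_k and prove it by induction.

Claim: c_k = 5·(-2)^k + 4.

Base case: c_1 = -6, and 5·(-2)^1 + 4 = -10 + 4 = -6.
Assume c_m = 5·(-2)^m + 4 for some m ≥ 1.
Then c_{m+1} = -2c_m + 12 = -2·(5·(-2)^m + 4) + 12 = -10·(-2)^m − 8 + 12 = 5·(-2)^{m+1} + 4.
Hence c_k = 5·(-2)^k + 4 for every k ≥ 1, by induction.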